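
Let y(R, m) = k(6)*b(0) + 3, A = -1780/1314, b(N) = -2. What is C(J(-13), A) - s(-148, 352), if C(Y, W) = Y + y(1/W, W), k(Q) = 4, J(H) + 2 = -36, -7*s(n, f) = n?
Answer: -449/7 ≈ -64.143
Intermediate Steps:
s(n, f) = -n/7
J(H) = -38 (J(H) = -2 - 36 = -38)
A = -890/657 (A = -1780*1/1314 = -890/657 ≈ -1.3546)
y(R, m) = -5 (y(R, m) = 4*(-2) + 3 = -8 + 3 = -5)
C(Y, W) = -5 + Y (C(Y, W) = Y - 5 = -5 + Y)
C(J(-13), A) - s(-148, 352) = (-5 - 38) - (-1)*(-148)/7 = -43 - 1*148/7 = -43 - 148/7 = -449/7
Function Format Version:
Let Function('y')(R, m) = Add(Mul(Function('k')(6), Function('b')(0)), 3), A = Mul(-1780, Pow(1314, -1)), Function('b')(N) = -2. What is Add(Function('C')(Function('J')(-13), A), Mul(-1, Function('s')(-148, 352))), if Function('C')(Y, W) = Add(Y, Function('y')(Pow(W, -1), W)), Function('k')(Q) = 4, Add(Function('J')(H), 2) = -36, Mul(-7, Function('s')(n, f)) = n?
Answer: Rational(-449, 7) ≈ -64.143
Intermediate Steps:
Function('s')(n, f) = Mul(Rational(-1, 7), n)
Function('J')(H) = -38 (Function('J')(H) = Add(-2, -36) = -38)
A = Rational(-890, 657) (A = Mul(-1780, Rational(1, 1314)) = Rational(-890, 657) ≈ -1.3546)
Function('y')(R, m) = -5 (Function('y')(R, m) = Add(Mul(4, -2), 3) = Add(-8, 3) = -5)
Function('C')(Y, W) = Add(-5, Y) (Function('C')(Y, W) = Add(Y, -5) = Add(-5, Y))
Add(Function('C')(Function('J')(-13), A), Mul(-1, Function('s')(-148, 352))) = Add(Add(-5, -38), Mul(-1, Mul(Rational(-1, 7), -148))) = Add(-43, Mul(-1, Rational(148, 7))) = Add(-43, Rational(-148, 7)) = Rational(-449, 7)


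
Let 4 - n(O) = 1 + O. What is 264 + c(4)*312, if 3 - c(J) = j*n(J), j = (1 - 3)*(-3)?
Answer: 3072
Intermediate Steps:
j = 6 (j = -2*(-3) = 6)
n(O) = 3 - O (n(O) = 4 - (1 + O) = 4 + (-1 - O) = 3 - O)
c(J) = -15 + 6*J (c(J) = 3 - 6*(3 - J) = 3 - (18 - 6*J) = 3 + (-18 + 6*J) = -15 + 6*J)
264 + c(4)*312 = 264 + (-15 + 6*4)*312 = 264 + (-15 + 24)*312 = 264 + 9*312 = 264 + 2808 = 3072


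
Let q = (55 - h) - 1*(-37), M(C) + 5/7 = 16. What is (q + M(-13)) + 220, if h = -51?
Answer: 2648/7 ≈ 378.29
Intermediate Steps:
M(C) = 107/7 (M(C) = -5/7 + 16 = 107/7)
q = 143 (q = (55 - 1*(-51)) - 1*(-37) = (55 + 51) + 37 = 106 + 37 = 143)
(q + M(-13)) + 220 = (143 + 107/7) + 220 = 1108/7 + 220 = 2648/7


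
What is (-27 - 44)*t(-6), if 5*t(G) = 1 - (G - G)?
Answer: -71/5 ≈ -14.200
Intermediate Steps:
t(G) = ⅕ (t(G) = (1 - (G - G))/5 = (1 - 1*0)/5 = (1 + 0)/5 = (⅕)*1 = ⅕)
(-27 - 44)*t(-6) = (-27 - 44)*(⅕) = -71*⅕ = -71/5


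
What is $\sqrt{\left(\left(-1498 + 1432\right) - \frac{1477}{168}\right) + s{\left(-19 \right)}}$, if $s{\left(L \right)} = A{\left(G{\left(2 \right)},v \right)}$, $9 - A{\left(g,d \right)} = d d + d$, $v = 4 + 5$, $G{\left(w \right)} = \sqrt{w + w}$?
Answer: $\frac{i \sqrt{22434}}{12} \approx 12.482 i$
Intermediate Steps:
$G{\left(w \right)} = \sqrt{2} \sqrt{w}$ ($G{\left(w \right)} = \sqrt{2 w} = \sqrt{2} \sqrt{w}$)
$v = 9$
$A{\left(g,d \right)} = 9 - d - d^{2}$ ($A{\left(g,d \right)} = 9 - \left(d d + d\right) = 9 - \left(d^{2} + d\right) = 9 - \left(d + d^{2}\right) = 9 - d - d^{2}$)
$s{\left(L \right)} = -81$ ($s{\left(L \right)} = 9 - 9 - 9^{2} = 9 - 9 - 81 = -81$)
$\sqrt{\left(\left(-1498 + 1432\right) - \frac{1477}{168}\right) + s{\left(-19 \right)}} = \sqrt{\left(\left(-1498 + 1432\right) - \frac{1477}{168}\right) - 81} = \sqrt{\left(-66 - \frac{211}{24}\right) - 81} = \sqrt{- \frac{1795}{24} - 81} = \sqrt{- \frac{3739}{24}} = \frac{i \sqrt{22434}}{12}$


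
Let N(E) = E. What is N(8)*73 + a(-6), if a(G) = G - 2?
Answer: 576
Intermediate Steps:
a(G) = -2 + G
N(8)*73 + a(-6) = 8*73 + (-2 - 6) = 584 - 8 = 576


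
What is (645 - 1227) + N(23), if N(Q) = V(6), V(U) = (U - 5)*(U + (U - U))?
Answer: -576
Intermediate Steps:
V(U) = U*(-5 + U) (V(U) = (-5 + U)*(U + 0) = (-5 + U)*U = U*(-5 + U))
N(Q) = 6 (N(Q) = 6*(-5 + 6) = 6*1 = 6)
(645 - 1227) + N(23) = (645 - 1227) + 6 = -582 + 6 = -576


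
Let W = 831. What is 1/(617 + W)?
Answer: 1/1448 ≈ 0.00069061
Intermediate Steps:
1/(617 + W) = 1/(617 + 831) = 1/1448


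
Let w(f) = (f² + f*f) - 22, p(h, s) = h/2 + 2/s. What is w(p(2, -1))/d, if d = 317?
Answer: -20/317 ≈ -0.063092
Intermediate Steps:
p(h, s) = h/2 + 2/s (p(h, s) = h*(½) + 2/s = h/2 + 2/s)
w(f) = -22 + 2*f² (w(f) = (f² + f²) - 22 = 2*f² - 22 = -22 + 2*f²)
w(p(2, -1))/d = (-22 + 2*((½)*2 + 2/(-1))²)/317 = (-22 + 2*(1 + 2*(-1))²)*(1/317) = (-22 + 2*(1 - 2)²)*(1/317) = (-22 + 2*(-1)²)*(1/317) = (-22 + 2*1)*(1/317) = (-22 + 2)*(1/317) = -20*1/317 = -20/317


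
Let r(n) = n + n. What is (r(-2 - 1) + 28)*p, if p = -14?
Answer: -308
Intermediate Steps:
r(n) = 2*n
(r(-2 - 1) + 28)*p = (2*(-2 - 1) + 28)*(-14) = (2*(-3) + 28)*(-14) = (-6 + 28)*(-14) = 22*(-14) = -308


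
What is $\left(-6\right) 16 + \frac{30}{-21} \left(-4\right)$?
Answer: $- \frac{632}{7} \approx -90.286$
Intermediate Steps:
$\left(-6\right) 16 + \frac{30}{-21} \left(-4\right) = -96 + 30 \left(- \frac{1}{21}\right) \left(-4\right) = -96 - - \frac{40}{7} = -96 + \frac{40}{7} = - \frac{632}{7}$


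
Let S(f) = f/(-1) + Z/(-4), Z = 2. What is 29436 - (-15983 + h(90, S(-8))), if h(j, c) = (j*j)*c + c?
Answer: -30677/2 ≈ -15339.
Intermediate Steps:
S(f) = -½ - f (S(f) = f/(-1) + 2/(-4) = f*(-1) + 2*(-¼) = -f - ½ = -½ - f)
h(j, c) = c + c*j² (h(j, c) = j²*c + c = c*j² + c = c + c*j²)
29436 - (-15983 + h(90, S(-8))) = 29436 - (-15983 + (-½ - 1*(-8))*(1 + 90²)) = 29436 - (-15983 + (-½ + 8)*(1 + 8100)) = 29436 - (-15983 + (15/2)*8101) = 29436 - (-15983 + 121515/2) = 29436 - 1*89549/2 = 29436 - 89549/2 = -30677/2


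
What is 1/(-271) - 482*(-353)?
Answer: 46109565/271 ≈ 1.7015e+5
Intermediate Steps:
1/(-271) - 482*(-353) = -1/271 + 170146 = 46109565/271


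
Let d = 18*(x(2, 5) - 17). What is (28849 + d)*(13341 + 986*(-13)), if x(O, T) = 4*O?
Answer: 15003301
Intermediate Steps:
d = -162 (d = 18*(4*2 - 17) = 18*(8 - 17) = 18*(-9) = -162)
(28849 + d)*(13341 + 986*(-13)) = (28849 - 162)*(13341 + 986*(-13)) = 28687*(13341 - 12818) = 28687*523 = 15003301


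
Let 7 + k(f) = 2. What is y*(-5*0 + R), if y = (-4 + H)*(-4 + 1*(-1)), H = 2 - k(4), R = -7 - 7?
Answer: 210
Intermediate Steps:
k(f) = -5 (k(f) = -7 + 2 = -5)
R = -14
H = 7 (H = 2 - 1*(-5) = 2 + 5 = 7)
y = -15 (y = (-4 + 7)*(-4 + 1*(-1)) = 3*(-4 - 1) = 3*(-5) = -15)
y*(-5*0 + R) = -15*(-5*0 - 14) = -15*(0 - 14) = -15*(-14) = 210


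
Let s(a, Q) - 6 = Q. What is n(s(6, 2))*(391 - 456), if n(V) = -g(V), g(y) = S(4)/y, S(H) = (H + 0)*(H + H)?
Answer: 260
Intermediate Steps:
s(a, Q) = 6 + Q
S(H) = 2*H² (S(H) = H*(2*H) = 2*H²)
g(y) = 32/y (g(y) = (2*4²)/y = (2*16)/y = 32/y)
n(V) = -32/V
n(s(6, 2))*(391 - 456) = (-32/(6 + 2))*(391 - 456) = -32/8*(-65) = -32*⅛*(-65) = -4*(-65) = 260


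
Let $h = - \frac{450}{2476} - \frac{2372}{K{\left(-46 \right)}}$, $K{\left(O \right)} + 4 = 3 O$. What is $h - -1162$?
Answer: $\frac{103589769}{87898} \approx 1178.5$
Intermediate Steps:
$K{\left(O \right)} = -4 + 3 O$
$h = \frac{1452293}{87898}$ ($h = - \frac{450}{2476} - \frac{2372}{-4 + 3 \left(-46\right)} = \left(-450\right) \frac{1}{2476} - \frac{2372}{-4 - 138} = - \frac{225}{1238} - \frac{2372}{-142} = - \frac{225}{1238} - - \frac{1186}{71} = - \frac{225}{1238} + \frac{1186}{71} = \frac{1452293}{87898} \approx 16.522$)
$h - -1162 = \frac{1452293}{87898} - -1162 = \frac{1452293}{87898} + 1162 = \frac{103589769}{87898}$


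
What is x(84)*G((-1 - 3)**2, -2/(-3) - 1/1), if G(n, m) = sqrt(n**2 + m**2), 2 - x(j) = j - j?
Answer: 2*sqrt(2305)/3 ≈ 32.007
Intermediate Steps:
x(j) = 2 (x(j) = 2 - (j - j) = 2 - 1*0 = 2 + 0 = 2)
G(n, m) = sqrt(m**2 + n**2)
x(84)*G((-1 - 3)**2, -2/(-3) - 1/1) = 2*sqrt((-2/(-3) - 1/1)**2 + ((-1 - 3)**2)**2) = 2*sqrt((-2*(-1/3) - 1*1)**2 + ((-4)**2)**2) = 2*sqrt((2/3 - 1)**2 + 16**2) = 2*sqrt((-1/3)**2 + 256) = 2*sqrt(1/9 + 256) = 2*sqrt(2305/9) = 2*(sqrt(2305)/3) = 2*sqrt(2305)/3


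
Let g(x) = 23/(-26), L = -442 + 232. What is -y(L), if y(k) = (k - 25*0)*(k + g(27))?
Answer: -575715/13 ≈ -44286.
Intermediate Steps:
L = -210
g(x) = -23/26 (g(x) = 23*(-1/26) = -23/26)
y(k) = k*(-23/26 + k) (y(k) = (k - 25*0)*(k - 23/26) = (k + 0)*(-23/26 + k) = k*(-23/26 + k))
-y(L) = -(-210)*(-23 + 26*(-210))/26 = -(-210)*(-23 - 5460)/26 = -(-210)*(-5483)/26 = -1*575715/13 = -575715/13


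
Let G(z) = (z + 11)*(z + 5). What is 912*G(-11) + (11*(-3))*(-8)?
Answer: 264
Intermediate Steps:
G(z) = (5 + z)*(11 + z) (G(z) = (11 + z)*(5 + z) = (5 + z)*(11 + z))
912*G(-11) + (11*(-3))*(-8) = 912*(55 + (-11)² + 16*(-11)) + (11*(-3))*(-8) = 912*(55 + 121 - 176) - 33*(-8) = 912*0 + 264 = 0 + 264 = 264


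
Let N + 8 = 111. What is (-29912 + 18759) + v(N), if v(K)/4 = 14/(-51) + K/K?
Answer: -568655/51 ≈ -11150.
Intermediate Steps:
N = 103 (N = -8 + 111 = 103)
v(K) = 148/51 (v(K) = 4*(14/(-51) + K/K) = 4*(14*(-1/51) + 1) = 4*(-14/51 + 1) = 4*(37/51) = 148/51)
(-29912 + 18759) + v(N) = (-29912 + 18759) + 148/51 = -11153 + 148/51 = -568655/51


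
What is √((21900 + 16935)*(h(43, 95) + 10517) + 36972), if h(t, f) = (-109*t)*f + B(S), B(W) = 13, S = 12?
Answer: 3*I*√1875877417 ≈ 1.2993e+5*I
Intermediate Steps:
h(t, f) = 13 - 109*f*t (h(t, f) = (-109*t)*f + 13 = -109*f*t + 13 = 13 - 109*f*t)
√((21900 + 16935)*(h(43, 95) + 10517) + 36972) = √((21900 + 16935)*((13 - 109*95*43) + 10517) + 36972) = √(38835*((13 - 445265) + 10517) + 36972) = √(38835*(-445252 + 10517) + 36972) = √(38835*(-434735) + 36972) = √(-16882933725 + 36972) = √(-16882896753) = 3*I*√1875877417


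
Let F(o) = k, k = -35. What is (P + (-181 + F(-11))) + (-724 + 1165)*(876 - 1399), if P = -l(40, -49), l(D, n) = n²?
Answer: -233260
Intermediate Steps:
F(o) = -35
P = -2401 (P = -1*(-49)² = -1*2401 = -2401)
(P + (-181 + F(-11))) + (-724 + 1165)*(876 - 1399) = (-2401 + (-181 - 35)) + (-724 + 1165)*(876 - 1399) = (-2401 - 216) + 441*(-523) = -2617 - 230643 = -233260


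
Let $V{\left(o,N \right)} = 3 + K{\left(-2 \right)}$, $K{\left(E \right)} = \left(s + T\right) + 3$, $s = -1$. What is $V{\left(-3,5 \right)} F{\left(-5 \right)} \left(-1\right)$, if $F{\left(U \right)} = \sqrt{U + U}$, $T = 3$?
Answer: $- 8 i \sqrt{10} \approx - 25.298 i$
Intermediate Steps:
$K{\left(E \right)} = 5$ ($K{\left(E \right)} = \left(-1 + 3\right) + 3 = 2 + 3 = 5$)
$F{\left(U \right)} = \sqrt{2} \sqrt{U}$ ($F{\left(U \right)} = \sqrt{2 U} = \sqrt{2} \sqrt{U}$)
$V{\left(o,N \right)} = 8$ ($V{\left(o,N \right)} = 3 + 5 = 8$)
$V{\left(-3,5 \right)} F{\left(-5 \right)} \left(-1\right) = 8 \sqrt{2} \sqrt{-5} \left(-1\right) = 8 \sqrt{2} i \sqrt{5} \left(-1\right) = 8 i \sqrt{10} \left(-1\right) = - 8 i \sqrt{10}$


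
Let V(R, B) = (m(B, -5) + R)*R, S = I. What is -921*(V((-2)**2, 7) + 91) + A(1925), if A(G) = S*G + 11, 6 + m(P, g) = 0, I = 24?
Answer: -30232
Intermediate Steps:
m(P, g) = -6 (m(P, g) = -6 + 0 = -6)
S = 24
V(R, B) = R*(-6 + R) (V(R, B) = (-6 + R)*R = R*(-6 + R))
A(G) = 11 + 24*G (A(G) = 24*G + 11 = 11 + 24*G)
-921*(V((-2)**2, 7) + 91) + A(1925) = -921*((-2)**2*(-6 + (-2)**2) + 91) + (11 + 24*1925) = -921*(4*(-6 + 4) + 91) + (11 + 46200) = -921*(4*(-2) + 91) + 46211 = -921*(-8 + 91) + 46211 = -921*83 + 46211 = -76443 + 46211 = -30232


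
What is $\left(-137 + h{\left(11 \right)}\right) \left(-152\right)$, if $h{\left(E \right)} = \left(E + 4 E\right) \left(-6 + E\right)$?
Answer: $-20976$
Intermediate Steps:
$h{\left(E \right)} = 5 E \left(-6 + E\right)$
$\left(-137 + h{\left(11 \right)}\right) \left(-152\right) = \left(-137 + 5 \cdot 11 \left(-6 + 11\right)\right) \left(-152\right) = \left(-137 + 5 \cdot 11 \cdot 5\right) \left(-152\right) = \left(-137 + 275\right) \left(-152\right) = 138 \left(-152\right) = -20976$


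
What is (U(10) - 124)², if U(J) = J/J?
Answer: 15129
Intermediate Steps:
U(J) = 1
(U(10) - 124)² = (1 - 124)² = (-123)² = 15129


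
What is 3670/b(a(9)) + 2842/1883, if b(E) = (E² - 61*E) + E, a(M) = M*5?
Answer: -142636/36315 ≈ -3.9277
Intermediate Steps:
a(M) = 5*M
b(E) = E² - 60*E
3670/b(a(9)) + 2842/1883 = 3670/(((5*9)*(-60 + 5*9))) + 2842/1883 = 3670/((45*(-60 + 45))) + 2842*(1/1883) = 3670/((45*(-15))) + 406/269 = 3670/(-675) + 406/269 = 3670*(-1/675) + 406/269 = -734/135 + 406/269 = -142636/36315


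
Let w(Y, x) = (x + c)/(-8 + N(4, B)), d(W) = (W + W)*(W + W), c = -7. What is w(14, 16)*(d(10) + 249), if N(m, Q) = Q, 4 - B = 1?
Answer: -5841/5 ≈ -1168.2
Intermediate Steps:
B = 3 (B = 4 - 1*1 = 4 - 1 = 3)
d(W) = 4*W² (d(W) = (2*W)*(2*W) = 4*W²)
w(Y, x) = 7/5 - x/5 (w(Y, x) = (x - 7)/(-8 + 3) = (-7 + x)/(-5) = (-7 + x)*(-⅕) = 7/5 - x/5)
w(14, 16)*(d(10) + 249) = (7/5 - ⅕*16)*(4*10² + 249) = (7/5 - 16/5)*(4*100 + 249) = -9*(400 + 249)/5 = -9/5*649 = -5841/5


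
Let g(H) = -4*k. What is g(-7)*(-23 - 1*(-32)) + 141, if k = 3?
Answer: 33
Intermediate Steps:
g(H) = -12 (g(H) = -4*3 = -12)
g(-7)*(-23 - 1*(-32)) + 141 = -12*(-23 - 1*(-32)) + 141 = -12*(-23 + 32) + 141 = -12*9 + 141 = -108 + 141 = 33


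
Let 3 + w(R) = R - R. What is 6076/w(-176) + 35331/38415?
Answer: -77767849/38415 ≈ -2024.4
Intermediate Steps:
w(R) = -3 (w(R) = -3 + (R - R) = -3 + 0 = -3)
6076/w(-176) + 35331/38415 = 6076/(-3) + 35331/38415 = 6076*(-⅓) + 35331*(1/38415) = -6076/3 + 11777/12805 = -77767849/38415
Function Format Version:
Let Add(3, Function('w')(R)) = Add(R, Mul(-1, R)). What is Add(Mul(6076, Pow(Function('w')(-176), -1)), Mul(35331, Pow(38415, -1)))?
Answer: Rational(-77767849, 38415) ≈ -2024.4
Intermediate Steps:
Function('w')(R) = -3 (Function('w')(R) = Add(-3, Add(R, Mul(-1, R))) = Add(-3, 0) = -3)
Add(Mul(6076, Pow(Function('w')(-176), -1)), Mul(35331, Pow(38415, -1))) = Add(Mul(6076, Pow(-3, -1)), Mul(35331, Pow(38415, -1))) = Add(Mul(6076, Rational(-1, 3)), Mul(35331, Rational(1, 38415))) = Add(Rational(-6076, 3), Rational(11777, 12805)) = Rational(-77767849, 38415)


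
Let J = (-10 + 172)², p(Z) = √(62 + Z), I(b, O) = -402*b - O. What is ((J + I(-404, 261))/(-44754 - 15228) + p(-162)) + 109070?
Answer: 2180682783/19994 + 10*I ≈ 1.0907e+5 + 10.0*I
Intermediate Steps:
I(b, O) = -O - 402*b
J = 26244 (J = 162² = 26244)
((J + I(-404, 261))/(-44754 - 15228) + p(-162)) + 109070 = ((26244 + (-1*261 - 402*(-404)))/(-44754 - 15228) + √(62 - 162)) + 109070 = ((26244 + (-261 + 162408))/(-59982) + √(-100)) + 109070 = ((26244 + 162147)*(-1/59982) + 10*I) + 109070 = (188391*(-1/59982) + 10*I) + 109070 = (-62797/19994 + 10*I) + 109070 = 2180682783/19994 + 10*I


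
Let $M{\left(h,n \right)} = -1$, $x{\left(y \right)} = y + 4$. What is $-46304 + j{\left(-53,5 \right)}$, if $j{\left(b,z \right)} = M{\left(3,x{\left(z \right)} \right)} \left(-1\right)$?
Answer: $-46303$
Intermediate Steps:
$x{\left(y \right)} = 4 + y$
$j{\left(b,z \right)} = 1$ ($j{\left(b,z \right)} = \left(-1\right) \left(-1\right) = 1$)
$-46304 + j{\left(-53,5 \right)} = -46304 + 1 = -46303$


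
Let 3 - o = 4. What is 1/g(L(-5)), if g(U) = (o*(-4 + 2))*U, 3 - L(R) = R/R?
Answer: ¼ ≈ 0.25000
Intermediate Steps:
o = -1 (o = 3 - 1*4 = 3 - 4 = -1)
L(R) = 2 (L(R) = 3 - R/R = 3 - 1*1 = 3 - 1 = 2)
g(U) = 2*U (g(U) = (-(-4 + 2))*U = (-1*(-2))*U = 2*U)
1/g(L(-5)) = 1/(2*2) = 1/4 = ¼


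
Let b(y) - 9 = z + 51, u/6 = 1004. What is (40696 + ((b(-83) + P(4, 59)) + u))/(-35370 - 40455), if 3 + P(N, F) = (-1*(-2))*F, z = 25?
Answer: -3128/5055 ≈ -0.61879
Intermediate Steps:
u = 6024 (u = 6*1004 = 6024)
P(N, F) = -3 + 2*F (P(N, F) = -3 + (-1*(-2))*F = -3 + 2*F)
b(y) = 85 (b(y) = 9 + (25 + 51) = 9 + 76 = 85)
(40696 + ((b(-83) + P(4, 59)) + u))/(-35370 - 40455) = (40696 + ((85 + (-3 + 2*59)) + 6024))/(-35370 - 40455) = (40696 + ((85 + (-3 + 118)) + 6024))/(-75825) = (40696 + ((85 + 115) + 6024))*(-1/75825) = (40696 + (200 + 6024))*(-1/75825) = (40696 + 6224)*(-1/75825) = 46920*(-1/75825) = -3128/5055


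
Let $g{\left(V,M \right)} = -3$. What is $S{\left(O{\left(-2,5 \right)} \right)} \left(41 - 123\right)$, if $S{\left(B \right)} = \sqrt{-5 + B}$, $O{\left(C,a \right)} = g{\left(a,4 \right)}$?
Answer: $- 164 i \sqrt{2} \approx - 231.93 i$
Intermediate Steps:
$O{\left(C,a \right)} = -3$
$S{\left(O{\left(-2,5 \right)} \right)} \left(41 - 123\right) = \sqrt{-5 - 3} \left(41 - 123\right) = \sqrt{-8} \left(-82\right) = 2 i \sqrt{2} \left(-82\right) = - 164 i \sqrt{2}$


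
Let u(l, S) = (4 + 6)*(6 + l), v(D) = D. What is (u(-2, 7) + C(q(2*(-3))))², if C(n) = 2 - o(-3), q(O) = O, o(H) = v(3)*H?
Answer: 2601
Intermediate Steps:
u(l, S) = 60 + 10*l (u(l, S) = 10*(6 + l) = 60 + 10*l)
o(H) = 3*H
C(n) = 11 (C(n) = 2 - 3*(-3) = 2 - 1*(-9) = 2 + 9 = 11)
(u(-2, 7) + C(q(2*(-3))))² = ((60 + 10*(-2)) + 11)² = ((60 - 20) + 11)² = (40 + 11)² = 51² = 2601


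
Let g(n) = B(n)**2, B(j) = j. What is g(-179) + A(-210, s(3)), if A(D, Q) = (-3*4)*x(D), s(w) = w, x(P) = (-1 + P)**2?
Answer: -502211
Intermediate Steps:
g(n) = n**2
A(D, Q) = -12*(-1 + D)**2 (A(D, Q) = (-3*4)*(-1 + D)**2 = -12*(-1 + D)**2)
g(-179) + A(-210, s(3)) = (-179)**2 - 12*(-1 - 210)**2 = 32041 - 12*(-211)**2 = 32041 - 12*44521 = 32041 - 534252 = -502211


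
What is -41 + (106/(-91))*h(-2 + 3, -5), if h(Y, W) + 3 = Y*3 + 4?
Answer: -4155/91 ≈ -45.659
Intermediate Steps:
h(Y, W) = 1 + 3*Y (h(Y, W) = -3 + (Y*3 + 4) = -3 + (3*Y + 4) = -3 + (4 + 3*Y) = 1 + 3*Y)
-41 + (106/(-91))*h(-2 + 3, -5) = -41 + (106/(-91))*(1 + 3*(-2 + 3)) = -41 + (106*(-1/91))*(1 + 3*1) = -41 - 106*(1 + 3)/91 = -41 - 106/91*4 = -41 - 424/91 = -4155/91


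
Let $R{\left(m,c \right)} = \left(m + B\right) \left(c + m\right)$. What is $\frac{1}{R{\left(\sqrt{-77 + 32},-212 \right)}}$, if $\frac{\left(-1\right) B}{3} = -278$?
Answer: $- \frac{58951}{10431464463} - \frac{622 i \sqrt{5}}{10431464463} \approx -5.6513 \cdot 10^{-6} - 1.3333 \cdot 10^{-7} i$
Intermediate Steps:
$B = 834$ ($B = \left(-3\right) \left(-278\right) = 834$)
$R{\left(m,c \right)} = \left(834 + m\right) \left(c + m\right)$ ($R{\left(m,c \right)} = \left(m + 834\right) \left(c + m\right) = \left(834 + m\right) \left(c + m\right)$)
$\frac{1}{R{\left(\sqrt{-77 + 32},-212 \right)}} = \frac{1}{\left(\sqrt{-77 + 32}\right)^{2} + 834 \left(-212\right) + 834 \sqrt{-77 + 32} - 212 \sqrt{-77 + 32}} = \frac{1}{\left(\sqrt{-45}\right)^{2} - 176808 + 834 \sqrt{-45} - 212 \sqrt{-45}} = \frac{1}{\left(3 i \sqrt{5}\right)^{2} - 176808 + 834 \cdot 3 i \sqrt{5} - 212 \cdot 3 i \sqrt{5}} = \frac{1}{-45 - 176808 + 2502 i \sqrt{5} - 636 i \sqrt{5}} = \frac{1}{-176853 + 1866 i \sqrt{5}}$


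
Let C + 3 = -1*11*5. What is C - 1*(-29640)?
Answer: 29582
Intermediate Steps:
C = -58 (C = -3 - 1*11*5 = -3 - 11*5 = -3 - 55 = -58)
C - 1*(-29640) = -58 - 1*(-29640) = -58 + 29640 = 29582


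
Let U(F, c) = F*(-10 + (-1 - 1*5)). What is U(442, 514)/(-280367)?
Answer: 7072/280367 ≈ 0.025224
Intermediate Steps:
U(F, c) = -16*F (U(F, c) = F*(-10 + (-1 - 5)) = F*(-10 - 6) = F*(-16) = -16*F)
U(442, 514)/(-280367) = -16*442/(-280367) = -7072*(-1/280367) = 7072/280367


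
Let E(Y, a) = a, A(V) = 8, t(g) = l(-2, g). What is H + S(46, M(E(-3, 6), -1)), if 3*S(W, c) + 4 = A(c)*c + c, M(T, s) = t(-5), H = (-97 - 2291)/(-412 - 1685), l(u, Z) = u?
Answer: -4330/699 ≈ -6.1946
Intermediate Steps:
t(g) = -2
H = 796/699 (H = -2388/(-2097) = -2388*(-1/2097) = 796/699 ≈ 1.1388)
M(T, s) = -2
S(W, c) = -4/3 + 3*c (S(W, c) = -4/3 + (8*c + c)/3 = -4/3 + (9*c)/3 = -4/3 + 3*c)
H + S(46, M(E(-3, 6), -1)) = 796/699 + (-4/3 + 3*(-2)) = 796/699 + (-4/3 - 6) = 796/699 - 22/3 = -4330/699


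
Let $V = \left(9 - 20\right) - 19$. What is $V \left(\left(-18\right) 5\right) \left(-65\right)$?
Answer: $-175500$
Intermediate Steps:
$V = -30$ ($V = \left(9 - 20\right) - 19 = -11 - 19 = -30$)
$V \left(\left(-18\right) 5\right) \left(-65\right) = - 30 \left(\left(-18\right) 5\right) \left(-65\right) = \left(-30\right) \left(-90\right) \left(-65\right) = 2700 \left(-65\right) = -175500$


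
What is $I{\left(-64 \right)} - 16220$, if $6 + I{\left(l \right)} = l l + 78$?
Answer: $-12052$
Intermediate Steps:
$I{\left(l \right)} = 72 + l^{2}$ ($I{\left(l \right)} = -6 + \left(l l + 78\right) = -6 + \left(l^{2} + 78\right) = -6 + \left(78 + l^{2}\right) = 72 + l^{2}$)
$I{\left(-64 \right)} - 16220 = \left(72 + \left(-64\right)^{2}\right) - 16220 = \left(72 + 4096\right) - 16220 = 4168 - 16220 = -12052$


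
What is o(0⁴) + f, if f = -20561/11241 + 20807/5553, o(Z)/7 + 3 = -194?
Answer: -9551024357/6935697 ≈ -1377.1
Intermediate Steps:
o(Z) = -1379 (o(Z) = -21 + 7*(-194) = -21 - 1358 = -1379)
f = 13301806/6935697 (f = -20561*1/11241 + 20807*(1/5553) = -20561/11241 + 20807/5553 = 13301806/6935697 ≈ 1.9179)
o(0⁴) + f = -1379 + 13301806/6935697 = -9551024357/6935697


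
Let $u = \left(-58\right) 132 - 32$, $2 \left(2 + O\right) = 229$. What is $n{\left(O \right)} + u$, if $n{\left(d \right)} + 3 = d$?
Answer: $- \frac{15157}{2} \approx -7578.5$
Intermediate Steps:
$O = \frac{225}{2}$ ($O = -2 + \frac{1}{2} \cdot 229 = -2 + \frac{229}{2} = \frac{225}{2} \approx 112.5$)
$n{\left(d \right)} = -3 + d$
$u = -7688$ ($u = -7656 - 32 = -7688$)
$n{\left(O \right)} + u = \left(-3 + \frac{225}{2}\right) - 7688 = \frac{219}{2} - 7688 = - \frac{15157}{2}$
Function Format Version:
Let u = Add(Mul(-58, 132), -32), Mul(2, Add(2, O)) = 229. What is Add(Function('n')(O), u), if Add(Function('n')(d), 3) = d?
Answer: Rational(-15157, 2) ≈ -7578.5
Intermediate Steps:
O = Rational(225, 2) (O = Add(-2, Mul(Rational(1, 2), 229)) = Add(-2, Rational(229, 2)) = Rational(225, 2) ≈ 112.50)
Function('n')(d) = Add(-3, d)
u = -7688 (u = Add(-7656, -32) = -7688)
Add(Function('n')(O), u) = Add(Add(-3, Rational(225, 2)), -7688) = Add(Rational(219, 2), -7688) = Rational(-15157, 2)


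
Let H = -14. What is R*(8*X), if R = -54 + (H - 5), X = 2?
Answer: -1168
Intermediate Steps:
R = -73 (R = -54 + (-14 - 5) = -54 - 19 = -73)
R*(8*X) = -584*2 = -73*16 = -1168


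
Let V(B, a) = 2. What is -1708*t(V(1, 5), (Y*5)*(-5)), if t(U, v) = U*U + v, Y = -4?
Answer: -177632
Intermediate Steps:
t(U, v) = v + U**2 (t(U, v) = U**2 + v = v + U**2)
-1708*t(V(1, 5), (Y*5)*(-5)) = -1708*(-4*5*(-5) + 2**2) = -1708*(-20*(-5) + 4) = -1708*(100 + 4) = -1708*104 = -177632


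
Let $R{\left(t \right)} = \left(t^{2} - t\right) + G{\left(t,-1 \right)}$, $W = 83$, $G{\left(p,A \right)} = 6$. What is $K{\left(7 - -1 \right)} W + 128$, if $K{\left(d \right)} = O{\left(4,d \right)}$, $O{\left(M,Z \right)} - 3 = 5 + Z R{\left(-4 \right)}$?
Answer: $18056$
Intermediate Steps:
$R{\left(t \right)} = 6 + t^{2} - t$ ($R{\left(t \right)} = \left(t^{2} - t\right) + 6 = 6 + t^{2} - t$)
$O{\left(M,Z \right)} = 8 + 26 Z$ ($O{\left(M,Z \right)} = 3 + \left(5 + Z \left(6 + \left(-4\right)^{2} - -4\right)\right) = 3 + \left(5 + Z \left(6 + 16 + 4\right)\right) = 3 + \left(5 + Z 26\right) = 3 + \left(5 + 26 Z\right) = 8 + 26 Z$)
$K{\left(d \right)} = 8 + 26 d$
$K{\left(7 - -1 \right)} W + 128 = \left(8 + 26 \left(7 - -1\right)\right) 83 + 128 = \left(8 + 26 \left(7 + 1\right)\right) 83 + 128 = \left(8 + 26 \cdot 8\right) 83 + 128 = \left(8 + 208\right) 83 + 128 = 216 \cdot 83 + 128 = 17928 + 128 = 18056$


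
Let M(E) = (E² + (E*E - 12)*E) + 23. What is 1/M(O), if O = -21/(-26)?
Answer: 17576/254623 ≈ 0.069028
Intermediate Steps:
O = 21/26 (O = -21*(-1/26) = 21/26 ≈ 0.80769)
M(E) = 23 + E² + E*(-12 + E²) (M(E) = (E² + (E² - 12)*E) + 23 = (E² + (-12 + E²)*E) + 23 = (E² + E*(-12 + E²)) + 23 = 23 + E² + E*(-12 + E²))
1/M(O) = 1/(23 + (21/26)² + (21/26)³ - 12*21/26) = 1/(23 + 441/676 + 9261/17576 - 126/13) = 1/(254623/17576) = 17576/254623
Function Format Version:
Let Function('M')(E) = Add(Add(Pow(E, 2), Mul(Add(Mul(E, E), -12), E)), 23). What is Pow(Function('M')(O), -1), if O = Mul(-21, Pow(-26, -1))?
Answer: Rational(17576, 254623) ≈ 0.069028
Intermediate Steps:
O = Rational(21, 26) (O = Mul(-21, Rational(-1, 26)) = Rational(21, 26) ≈ 0.80769)
Function('M')(E) = Add(23, Pow(E, 2), Mul(E, Add(-12, Pow(E, 2)))) (Function('M')(E) = Add(Add(Pow(E, 2), Mul(Add(Pow(E, 2), -12), E)), 23) = Add(Add(Pow(E, 2), Mul(Add(-12, Pow(E, 2)), E)), 23) = Add(Add(Pow(E, 2), Mul(E, Add(-12, Pow(E, 2)))), 23) = Add(23, Pow(E, 2), Mul(E, Add(-12, Pow(E, 2)))))
Pow(Function('M')(O), -1) = Pow(Add(23, Pow(Rational(21, 26), 2), Pow(Rational(21, 26), 3), Mul(-12, Rational(21, 26))), -1) = Pow(Add(23, Rational(441, 676), Rational(9261, 17576), Rational(-126, 13)), -1) = Pow(Rational(254623, 17576), -1) = Rational(17576, 254623)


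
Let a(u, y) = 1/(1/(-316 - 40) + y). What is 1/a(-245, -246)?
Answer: -87577/356 ≈ -246.00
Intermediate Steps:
a(u, y) = 1/(-1/356 + y) (a(u, y) = 1/(1/(-356) + y) = 1/(-1/356 + y))
1/a(-245, -246) = 1/(356/(-1 + 356*(-246))) = 1/(356/(-1 - 87576)) = 1/(356/(-87577)) = 1/(356*(-1/87577)) = 1/(-356/87577) = -87577/356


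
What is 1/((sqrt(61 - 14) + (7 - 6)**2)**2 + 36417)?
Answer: 36465/1329696037 - 2*sqrt(47)/1329696037 ≈ 2.7413e-5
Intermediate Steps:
1/((sqrt(61 - 14) + (7 - 6)**2)**2 + 36417) = 1/((sqrt(47) + 1**2)**2 + 36417) = 1/((sqrt(47) + 1)**2 + 36417) = 1/((1 + sqrt(47))**2 + 36417) = 1/(36417 + (1 + sqrt(47))**2)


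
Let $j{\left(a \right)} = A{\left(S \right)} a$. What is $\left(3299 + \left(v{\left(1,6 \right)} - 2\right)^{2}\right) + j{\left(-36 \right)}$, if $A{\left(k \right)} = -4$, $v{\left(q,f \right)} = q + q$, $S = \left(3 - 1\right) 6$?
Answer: $3443$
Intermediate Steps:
$S = 12$ ($S = 2 \cdot 6 = 12$)
$v{\left(q,f \right)} = 2 q$
$j{\left(a \right)} = - 4 a$
$\left(3299 + \left(v{\left(1,6 \right)} - 2\right)^{2}\right) + j{\left(-36 \right)} = \left(3299 + \left(2 \cdot 1 - 2\right)^{2}\right) - -144 = \left(3299 + \left(2 - 2\right)^{2}\right) + 144 = \left(3299 + 0^{2}\right) + 144 = \left(3299 + 0\right) + 144 = 3299 + 144 = 3443$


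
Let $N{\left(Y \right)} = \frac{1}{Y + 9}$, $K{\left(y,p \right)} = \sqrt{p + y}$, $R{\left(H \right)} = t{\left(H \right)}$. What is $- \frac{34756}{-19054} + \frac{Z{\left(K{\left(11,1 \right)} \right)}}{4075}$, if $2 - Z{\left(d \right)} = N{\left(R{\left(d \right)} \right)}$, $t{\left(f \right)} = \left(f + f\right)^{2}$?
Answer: $\frac{4037551501}{2212883925} \approx 1.8246$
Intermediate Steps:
$t{\left(f \right)} = 4 f^{2}$ ($t{\left(f \right)} = \left(2 f\right)^{2} = 4 f^{2}$)
$R{\left(H \right)} = 4 H^{2}$
$N{\left(Y \right)} = \frac{1}{9 + Y}$
$Z{\left(d \right)} = 2 - \frac{1}{9 + 4 d^{2}}$
$- \frac{34756}{-19054} + \frac{Z{\left(K{\left(11,1 \right)} \right)}}{4075} = - \frac{34756}{-19054} + \frac{\frac{1}{9 + 4 \left(\sqrt{1 + 11}\right)^{2}} \left(17 + 8 \left(\sqrt{1 + 11}\right)^{2}\right)}{4075} = \left(-34756\right) \left(- \frac{1}{19054}\right) + \frac{17 + 8 \left(\sqrt{12}\right)^{2}}{9 + 4 \left(\sqrt{12}\right)^{2}} \cdot \frac{1}{4075} = \frac{17378}{9527} + \frac{17 + 8 \left(2 \sqrt{3}\right)^{2}}{9 + 4 \left(2 \sqrt{3}\right)^{2}} \cdot \frac{1}{4075} = \frac{17378}{9527} + \frac{17 + 8 \cdot 12}{9 + 4 \cdot 12} \cdot \frac{1}{4075} = \frac{17378}{9527} + \frac{17 + 96}{9 + 48} \cdot \frac{1}{4075} = \frac{17378}{9527} + \frac{1}{57} \cdot 113 \cdot \frac{1}{4075} = \frac{17378}{9527} + \frac{113}{57} \cdot \frac{1}{4075} = \frac{17378}{9527} + \frac{113}{232275} = \frac{4037551501}{2212883925}$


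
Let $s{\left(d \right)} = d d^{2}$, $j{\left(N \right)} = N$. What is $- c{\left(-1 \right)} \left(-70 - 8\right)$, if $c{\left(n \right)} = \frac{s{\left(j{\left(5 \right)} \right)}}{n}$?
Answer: $-9750$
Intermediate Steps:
$s{\left(d \right)} = d^{3}$
$c{\left(n \right)} = \frac{125}{n}$ ($c{\left(n \right)} = \frac{5^{3}}{n} = \frac{125}{n}$)
$- c{\left(-1 \right)} \left(-70 - 8\right) = - \frac{125}{-1} \left(-70 - 8\right) = - 125 \left(-1\right) \left(-78\right) = - \left(-125\right) \left(-78\right) = \left(-1\right) 9750 = -9750$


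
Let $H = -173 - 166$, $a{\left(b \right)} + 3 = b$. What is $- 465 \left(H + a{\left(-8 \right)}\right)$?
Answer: $162750$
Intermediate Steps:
$a{\left(b \right)} = -3 + b$
$H = -339$ ($H = -173 - 166 = -339$)
$- 465 \left(H + a{\left(-8 \right)}\right) = - 465 \left(-339 - 11\right) = - 465 \left(-350\right) = \left(-1\right) \left(-162750\right) = 162750$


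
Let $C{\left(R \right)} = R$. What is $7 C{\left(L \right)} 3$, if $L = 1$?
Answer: $21$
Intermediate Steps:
$7 C{\left(L \right)} 3 = 7 \cdot 1 \cdot 3 = 7 \cdot 3 = 21$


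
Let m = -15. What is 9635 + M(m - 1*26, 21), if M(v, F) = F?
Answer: 9656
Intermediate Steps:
9635 + M(m - 1*26, 21) = 9635 + 21 = 9656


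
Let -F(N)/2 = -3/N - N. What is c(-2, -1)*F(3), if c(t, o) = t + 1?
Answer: -8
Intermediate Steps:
c(t, o) = 1 + t
F(N) = 2*N + 6/N (F(N) = -2*(-3/N - N) = -2*(-N - 3/N) = 2*N + 6/N)
c(-2, -1)*F(3) = (1 - 2)*(2*3 + 6/3) = -(6 + 6*(⅓)) = -(6 + 2) = -1*8 = -8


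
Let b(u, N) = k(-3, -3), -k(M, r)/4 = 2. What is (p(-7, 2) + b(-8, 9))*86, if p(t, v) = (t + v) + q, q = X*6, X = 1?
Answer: -602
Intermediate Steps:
q = 6 (q = 1*6 = 6)
k(M, r) = -8 (k(M, r) = -4*2 = -8)
b(u, N) = -8
p(t, v) = 6 + t + v (p(t, v) = (t + v) + 6 = 6 + t + v)
(p(-7, 2) + b(-8, 9))*86 = ((6 - 7 + 2) - 8)*86 = (1 - 8)*86 = -7*86 = -602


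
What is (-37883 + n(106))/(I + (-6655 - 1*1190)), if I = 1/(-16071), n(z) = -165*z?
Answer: 889899483/126076996 ≈ 7.0584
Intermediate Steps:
I = -1/16071 ≈ -6.2224e-5
(-37883 + n(106))/(I + (-6655 - 1*1190)) = (-37883 - 165*106)/(-1/16071 + (-6655 - 1*1190)) = (-37883 - 17490)/(-1/16071 + (-6655 - 1190)) = -55373/(-1/16071 - 7845) = -55373/(-126076996/16071) = -55373*(-16071/126076996) = 889899483/126076996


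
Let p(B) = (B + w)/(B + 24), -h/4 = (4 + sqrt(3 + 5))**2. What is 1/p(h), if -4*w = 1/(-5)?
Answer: -513440/405761 + 613120*sqrt(2)/405761 ≈ 0.87155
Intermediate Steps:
w = 1/20 (w = -1/4/(-5) = -1/4*(-1/5) = 1/20 ≈ 0.050000)
h = -4*(4 + 2*sqrt(2))**2 (h = -4*(4 + sqrt(3 + 5))**2 = -4*(4 + sqrt(8))**2 = -4*(4 + 2*sqrt(2))**2 ≈ -186.51)
p(B) = (1/20 + B)/(24 + B) (p(B) = (B + 1/20)/(B + 24) = (1/20 + B)/(24 + B))
1/p(h) = 1/((1/20 + (-96 - 64*sqrt(2)))/(24 + (-96 - 64*sqrt(2)))) = 1/((-1919/20 - 64*sqrt(2))/(-72 - 64*sqrt(2))) = (-72 - 64*sqrt(2))/(-1919/20 - 64*sqrt(2))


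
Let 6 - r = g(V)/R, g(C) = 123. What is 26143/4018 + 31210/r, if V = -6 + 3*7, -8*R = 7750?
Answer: 243276292303/47697678 ≈ 5100.4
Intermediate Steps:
R = -3875/4 (R = -⅛*7750 = -3875/4 ≈ -968.75)
V = 15 (V = -6 + 21 = 15)
r = 23742/3875 (r = 6 - 123/(-3875/4) = 6 - 123*(-4)/3875 = 6 - 1*(-492/3875) = 6 + 492/3875 = 23742/3875 ≈ 6.1270)
26143/4018 + 31210/r = 26143/4018 + 31210/(23742/3875) = 26143*(1/4018) + 31210*(3875/23742) = 26143/4018 + 60469375/11871 = 243276292303/47697678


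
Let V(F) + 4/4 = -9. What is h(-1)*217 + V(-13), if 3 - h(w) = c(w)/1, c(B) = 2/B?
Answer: 1075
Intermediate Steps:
V(F) = -10 (V(F) = -1 - 9 = -10)
h(w) = 3 - 2/w (h(w) = 3 - 2/w/1 = 3 - 2/w)
h(-1)*217 + V(-13) = (3 - 2/(-1))*217 - 10 = (3 - 2*(-1))*217 - 10 = (3 + 2)*217 - 10 = 5*217 - 10 = 1085 - 10 = 1075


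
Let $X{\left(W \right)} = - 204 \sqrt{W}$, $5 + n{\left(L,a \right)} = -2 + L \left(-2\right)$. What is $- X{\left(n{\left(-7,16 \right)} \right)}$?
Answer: $204 \sqrt{7} \approx 539.73$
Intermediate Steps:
$n{\left(L,a \right)} = -7 - 2 L$ ($n{\left(L,a \right)} = -5 + \left(-2 + L \left(-2\right)\right) = -5 - \left(2 + 2 L\right) = -7 - 2 L$)
$- X{\left(n{\left(-7,16 \right)} \right)} = - \left(-204\right) \sqrt{-7 - -14} = - \left(-204\right) \sqrt{-7 + 14} = - \left(-204\right) \sqrt{7} = 204 \sqrt{7}$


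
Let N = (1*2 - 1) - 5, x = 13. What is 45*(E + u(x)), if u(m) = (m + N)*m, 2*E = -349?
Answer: -5175/2 ≈ -2587.5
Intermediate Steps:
E = -349/2 (E = (½)*(-349) = -349/2 ≈ -174.50)
N = -4 (N = (2 - 1) - 5 = 1 - 5 = -4)
u(m) = m*(-4 + m) (u(m) = (m - 4)*m = (-4 + m)*m = m*(-4 + m))
45*(E + u(x)) = 45*(-349/2 + 13*(-4 + 13)) = 45*(-349/2 + 13*9) = 45*(-349/2 + 117) = 45*(-115/2) = -5175/2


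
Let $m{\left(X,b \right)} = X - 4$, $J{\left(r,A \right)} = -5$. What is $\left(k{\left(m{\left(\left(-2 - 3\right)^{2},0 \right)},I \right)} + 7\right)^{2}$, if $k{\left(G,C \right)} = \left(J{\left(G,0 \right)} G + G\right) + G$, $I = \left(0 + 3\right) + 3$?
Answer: $3136$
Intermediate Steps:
$m{\left(X,b \right)} = -4 + X$
$I = 6$ ($I = 3 + 3 = 6$)
$k{\left(G,C \right)} = - 3 G$ ($k{\left(G,C \right)} = \left(- 5 G + G\right) + G = - 4 G + G = - 3 G$)
$\left(k{\left(m{\left(\left(-2 - 3\right)^{2},0 \right)},I \right)} + 7\right)^{2} = \left(- 3 \left(-4 + \left(-2 - 3\right)^{2}\right) + 7\right)^{2} = \left(- 3 \left(-4 + \left(-5\right)^{2}\right) + 7\right)^{2} = \left(- 3 \left(-4 + 25\right) + 7\right)^{2} = \left(\left(-3\right) 21 + 7\right)^{2} = \left(-63 + 7\right)^{2} = \left(-56\right)^{2} = 3136$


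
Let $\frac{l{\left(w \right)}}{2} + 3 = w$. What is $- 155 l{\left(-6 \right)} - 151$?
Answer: $2639$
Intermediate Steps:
$l{\left(w \right)} = -6 + 2 w$
$- 155 l{\left(-6 \right)} - 151 = - 155 \left(-6 + 2 \left(-6\right)\right) - 151 = - 155 \left(-6 - 12\right) - 151 = \left(-155\right) \left(-18\right) - 151 = 2790 - 151 = 2639$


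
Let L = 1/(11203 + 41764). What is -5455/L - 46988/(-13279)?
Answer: -3836767618827/13279 ≈ -2.8893e+8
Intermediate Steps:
L = 1/52967 ≈ 1.8880e-5
-5455/L - 46988/(-13279) = -5455/1/52967 - 46988/(-13279) = -5455*52967 - 46988*(-1/13279) = -288934985 + 46988/13279 = -3836767618827/13279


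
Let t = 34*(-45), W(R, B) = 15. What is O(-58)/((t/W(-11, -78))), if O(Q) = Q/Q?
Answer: -1/102 ≈ -0.0098039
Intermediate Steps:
O(Q) = 1
t = -1530
O(-58)/((t/W(-11, -78))) = 1/(-1530/15) = 1/(-1530*1/15) = 1/(-102) = 1*(-1/102) = -1/102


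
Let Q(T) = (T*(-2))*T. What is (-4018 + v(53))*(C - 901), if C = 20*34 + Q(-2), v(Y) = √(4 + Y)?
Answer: 920122 - 229*√57 ≈ 9.1839e+5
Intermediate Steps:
Q(T) = -2*T² (Q(T) = (-2*T)*T = -2*T²)
C = 672 (C = 20*34 - 2*(-2)² = 680 - 2*4 = 680 - 8 = 672)
(-4018 + v(53))*(C - 901) = (-4018 + √(4 + 53))*(672 - 901) = (-4018 + √57)*(-229) = 920122 - 229*√57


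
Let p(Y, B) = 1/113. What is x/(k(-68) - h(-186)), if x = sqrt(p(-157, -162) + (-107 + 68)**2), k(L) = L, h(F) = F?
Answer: sqrt(19421762)/13334 ≈ 0.33051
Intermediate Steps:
p(Y, B) = 1/113
x = sqrt(19421762)/113 (x = sqrt(1/113 + (-107 + 68)**2) = sqrt(1/113 + (-39)**2) = sqrt(1/113 + 1521) = sqrt(171874/113) = sqrt(19421762)/113 ≈ 39.000)
x/(k(-68) - h(-186)) = (sqrt(19421762)/113)/(-68 - 1*(-186)) = (sqrt(19421762)/113)/(-68 + 186) = (sqrt(19421762)/113)/118 = (sqrt(19421762)/113)*(1/118) = sqrt(19421762)/13334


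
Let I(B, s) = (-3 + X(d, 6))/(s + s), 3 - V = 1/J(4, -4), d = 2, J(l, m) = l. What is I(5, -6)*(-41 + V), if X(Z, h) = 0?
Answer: -153/16 ≈ -9.5625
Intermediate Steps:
V = 11/4 (V = 3 - 1/4 = 11/4 ≈ 2.7500)
I(B, s) = -3/(2*s) (I(B, s) = (-3 + 0)/(s + s) = -3*1/(2*s) = -3/(2*s))
I(5, -6)*(-41 + V) = (-3/2/(-6))*(-41 + 11/4) = -3/2*(-1/6)*(-153/4) = (1/4)*(-153/4) = -153/16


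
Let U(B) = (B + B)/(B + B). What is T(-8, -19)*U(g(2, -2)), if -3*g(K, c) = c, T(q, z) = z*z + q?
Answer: 353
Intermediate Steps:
T(q, z) = q + z**2 (T(q, z) = z**2 + q = q + z**2)
g(K, c) = -c/3
U(B) = 1 (U(B) = (2*B)/((2*B)) = (2*B)*(1/(2*B)) = 1)
T(-8, -19)*U(g(2, -2)) = (-8 + (-19)**2)*1 = (-8 + 361)*1 = 353*1 = 353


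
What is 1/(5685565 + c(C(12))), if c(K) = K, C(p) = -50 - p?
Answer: 1/5685503 ≈ 1.7589e-7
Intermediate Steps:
1/(5685565 + c(C(12))) = 1/(5685565 + (-50 - 1*12)) = 1/(5685565 + (-50 - 12)) = 1/(5685565 - 62) = 1/5685503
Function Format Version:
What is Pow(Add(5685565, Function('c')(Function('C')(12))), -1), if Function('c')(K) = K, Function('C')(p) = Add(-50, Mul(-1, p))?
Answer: Rational(1, 5685503) ≈ 1.7589e-7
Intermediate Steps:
Pow(Add(5685565, Function('c')(Function('C')(12))), -1) = Pow(Add(5685565, Add(-50, Mul(-1, 12))), -1) = Pow(Add(5685565, Add(-50, -12)), -1) = Pow(Add(5685565, -62), -1) = Pow(5685503, -1) = Rational(1, 5685503)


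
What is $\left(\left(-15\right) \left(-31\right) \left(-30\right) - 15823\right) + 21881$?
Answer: $-7892$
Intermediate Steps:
$\left(\left(-15\right) \left(-31\right) \left(-30\right) - 15823\right) + 21881 = \left(465 \left(-30\right) - 15823\right) + 21881 = \left(-13950 - 15823\right) + 21881 = -29773 + 21881 = -7892$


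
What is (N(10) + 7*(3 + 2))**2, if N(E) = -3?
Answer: 1024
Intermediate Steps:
(N(10) + 7*(3 + 2))**2 = (-3 + 7*(3 + 2))**2 = (-3 + 7*5)**2 = (-3 + 35)**2 = 32**2 = 1024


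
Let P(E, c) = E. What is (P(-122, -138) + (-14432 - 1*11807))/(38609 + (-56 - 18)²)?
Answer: -8787/14695 ≈ -0.59796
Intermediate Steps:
(P(-122, -138) + (-14432 - 1*11807))/(38609 + (-56 - 18)²) = (-122 + (-14432 - 1*11807))/(38609 + (-56 - 18)²) = (-122 + (-14432 - 11807))/(38609 + (-74)²) = (-122 - 26239)/(38609 + 5476) = -26361/44085 = -26361*1/44085 = -8787/14695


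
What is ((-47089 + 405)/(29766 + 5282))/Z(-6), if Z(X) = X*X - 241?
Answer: 11671/1796210 ≈ 0.0064976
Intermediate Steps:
Z(X) = -241 + X² (Z(X) = X² - 241 = -241 + X²)
((-47089 + 405)/(29766 + 5282))/Z(-6) = ((-47089 + 405)/(29766 + 5282))/(-241 + (-6)²) = (-46684/35048)/(-241 + 36) = -46684*1/35048/(-205) = -11671/8762*(-1/205) = 11671/1796210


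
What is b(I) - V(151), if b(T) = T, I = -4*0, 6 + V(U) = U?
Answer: -145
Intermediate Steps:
V(U) = -6 + U
I = 0
b(I) - V(151) = 0 - (-6 + 151) = 0 - 1*145 = 0 - 145 = -145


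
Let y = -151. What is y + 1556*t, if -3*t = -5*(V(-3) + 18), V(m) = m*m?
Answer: 69869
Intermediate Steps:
V(m) = m**2
t = 45 (t = -(-5)*((-3)**2 + 18)/3 = -(-5)*(9 + 18)/3 = -(-5)*27/3 = -1/3*(-135) = 45)
y + 1556*t = -151 + 1556*45 = -151 + 70020 = 69869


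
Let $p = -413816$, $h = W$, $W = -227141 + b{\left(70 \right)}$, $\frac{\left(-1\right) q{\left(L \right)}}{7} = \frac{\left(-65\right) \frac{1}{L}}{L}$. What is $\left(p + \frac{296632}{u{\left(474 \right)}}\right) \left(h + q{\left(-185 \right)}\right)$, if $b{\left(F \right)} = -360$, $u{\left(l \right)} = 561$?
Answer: $\frac{120351177836696192}{1280015} \approx 9.4023 \cdot 10^{10}$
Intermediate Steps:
$q{\left(L \right)} = \frac{455}{L^{2}}$ ($q{\left(L \right)} = - 7 \frac{\left(-65\right) \frac{1}{L}}{L} = - 7 \left(- \frac{65}{L^{2}}\right) = \frac{455}{L^{2}}$)
$W = -227501$ ($W = -227141 - 360 = -227501$)
$h = -227501$
$\left(p + \frac{296632}{u{\left(474 \right)}}\right) \left(h + q{\left(-185 \right)}\right) = \left(-413816 + \frac{296632}{561}\right) \left(-227501 + \frac{455}{34225}\right) = \left(-413816 + 296632 \cdot \frac{1}{561}\right) \left(-227501 + 455 \cdot \frac{1}{34225}\right) = \left(-413816 + \frac{296632}{561}\right) \left(-227501 + \frac{91}{6845}\right) = \left(- \frac{231854144}{561}\right) \left(- \frac{1557244254}{6845}\right) = \frac{120351177836696192}{1280015}$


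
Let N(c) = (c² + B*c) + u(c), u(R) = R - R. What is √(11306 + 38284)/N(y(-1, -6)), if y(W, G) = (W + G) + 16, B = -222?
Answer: -√5510/639 ≈ -0.11616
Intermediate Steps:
y(W, G) = 16 + G + W (y(W, G) = (G + W) + 16 = 16 + G + W)
u(R) = 0
N(c) = c² - 222*c (N(c) = (c² - 222*c) + 0 = c² - 222*c)
√(11306 + 38284)/N(y(-1, -6)) = √(11306 + 38284)/(((16 - 6 - 1)*(-222 + (16 - 6 - 1)))) = √49590/((9*(-222 + 9))) = (3*√5510)/((9*(-213))) = (3*√5510)/(-1917) = (3*√5510)*(-1/1917) = -√5510/639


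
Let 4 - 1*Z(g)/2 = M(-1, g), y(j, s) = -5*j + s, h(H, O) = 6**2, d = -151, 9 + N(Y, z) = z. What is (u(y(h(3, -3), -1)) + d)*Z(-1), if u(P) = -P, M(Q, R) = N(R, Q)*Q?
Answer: -360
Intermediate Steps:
N(Y, z) = -9 + z
h(H, O) = 36
M(Q, R) = Q*(-9 + Q) (M(Q, R) = (-9 + Q)*Q = Q*(-9 + Q))
y(j, s) = s - 5*j
Z(g) = -12 (Z(g) = 8 - (-2)*(-9 - 1) = 8 - (-2)*(-10) = 8 - 2*10 = 8 - 20 = -12)
(u(y(h(3, -3), -1)) + d)*Z(-1) = (-(-1 - 5*36) - 151)*(-12) = (-(-1 - 180) - 151)*(-12) = (-1*(-181) - 151)*(-12) = (181 - 151)*(-12) = 30*(-12) = -360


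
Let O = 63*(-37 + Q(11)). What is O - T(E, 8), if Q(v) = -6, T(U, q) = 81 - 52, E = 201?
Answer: -2738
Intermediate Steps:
T(U, q) = 29
O = -2709 (O = 63*(-37 - 6) = 63*(-43) = -2709)
O - T(E, 8) = -2709 - 1*29 = -2709 - 29 = -2738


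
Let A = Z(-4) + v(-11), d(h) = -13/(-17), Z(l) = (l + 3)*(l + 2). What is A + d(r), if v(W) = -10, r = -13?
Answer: -123/17 ≈ -7.2353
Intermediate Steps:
Z(l) = (2 + l)*(3 + l) (Z(l) = (3 + l)*(2 + l) = (2 + l)*(3 + l))
d(h) = 13/17 (d(h) = -13*(-1/17) = 13/17)
A = -8 (A = (6 + (-4)² + 5*(-4)) - 10 = (6 + 16 - 20) - 10 = 2 - 10 = -8)
A + d(r) = -8 + 13/17 = -123/17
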